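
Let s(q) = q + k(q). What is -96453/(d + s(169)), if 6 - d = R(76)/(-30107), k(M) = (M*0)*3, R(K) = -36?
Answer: -2903910471/5268689 ≈ -551.16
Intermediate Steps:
k(M) = 0 (k(M) = 0*3 = 0)
s(q) = q (s(q) = q + 0 = q)
d = 180606/30107 (d = 6 - (-36)/(-30107) = 6 - (-36)*(-1)/30107 = 6 - 1*36/30107 = 6 - 36/30107 = 180606/30107 ≈ 5.9988)
-96453/(d + s(169)) = -96453/(180606/30107 + 169) = -96453/5268689/30107 = -96453*30107/5268689 = -2903910471/5268689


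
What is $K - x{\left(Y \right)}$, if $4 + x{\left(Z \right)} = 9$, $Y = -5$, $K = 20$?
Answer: $15$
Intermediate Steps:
$x{\left(Z \right)} = 5$ ($x{\left(Z \right)} = -4 + 9 = 5$)
$K - x{\left(Y \right)} = 20 - 5 = 15$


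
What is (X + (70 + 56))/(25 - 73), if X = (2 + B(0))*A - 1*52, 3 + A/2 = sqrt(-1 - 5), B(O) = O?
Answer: -31/24 - I*sqrt(6)/12 ≈ -1.2917 - 0.20412*I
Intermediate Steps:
A = -6 + 2*I*sqrt(6) (A = -6 + 2*sqrt(-1 - 5) = -6 + 2*sqrt(-6) = -6 + 2*(I*sqrt(6)) = -6 + 2*I*sqrt(6) ≈ -6.0 + 4.899*I)
X = -64 + 4*I*sqrt(6) (X = (2 + 0)*(-6 + 2*I*sqrt(6)) - 1*52 = 2*(-6 + 2*I*sqrt(6)) - 52 = (-12 + 4*I*sqrt(6)) - 52 = -64 + 4*I*sqrt(6) ≈ -64.0 + 9.798*I)
(X + (70 + 56))/(25 - 73) = ((-64 + 4*I*sqrt(6)) + (70 + 56))/(25 - 73) = ((-64 + 4*I*sqrt(6)) + 126)/(-48) = -(62 + 4*I*sqrt(6))/48 = -31/24 - I*sqrt(6)/12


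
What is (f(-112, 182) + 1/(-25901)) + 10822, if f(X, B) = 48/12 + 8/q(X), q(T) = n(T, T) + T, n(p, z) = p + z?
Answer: 11776951549/1087842 ≈ 10826.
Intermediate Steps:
q(T) = 3*T (q(T) = (T + T) + T = 2*T + T = 3*T)
f(X, B) = 4 + 8/(3*X) (f(X, B) = 48/12 + 8/((3*X)) = 48*(1/12) + 8*(1/(3*X)) = 4 + 8/(3*X))
(f(-112, 182) + 1/(-25901)) + 10822 = ((4 + (8/3)/(-112)) + 1/(-25901)) + 10822 = ((4 + (8/3)*(-1/112)) - 1/25901) + 10822 = ((4 - 1/42) - 1/25901) + 10822 = (167/42 - 1/25901) + 10822 = 4325425/1087842 + 10822 = 11776951549/1087842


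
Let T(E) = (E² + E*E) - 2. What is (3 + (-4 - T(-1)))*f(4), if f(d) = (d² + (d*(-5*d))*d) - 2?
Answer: 306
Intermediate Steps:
T(E) = -2 + 2*E² (T(E) = (E² + E²) - 2 = 2*E² - 2 = -2 + 2*E²)
f(d) = -2 + d² - 5*d³ (f(d) = (d² + (-5*d²)*d) - 2 = (d² - 5*d³) - 2 = -2 + d² - 5*d³)
(3 + (-4 - T(-1)))*f(4) = (3 + (-4 - (-2 + 2*(-1)²)))*(-2 + 4² - 5*4³) = (3 + (-4 - (-2 + 2*1)))*(-2 + 16 - 5*64) = (3 + (-4 - (-2 + 2)))*(-2 + 16 - 320) = (3 + (-4 - 1*0))*(-306) = (3 + (-4 + 0))*(-306) = (3 - 4)*(-306) = -1*(-306) = 306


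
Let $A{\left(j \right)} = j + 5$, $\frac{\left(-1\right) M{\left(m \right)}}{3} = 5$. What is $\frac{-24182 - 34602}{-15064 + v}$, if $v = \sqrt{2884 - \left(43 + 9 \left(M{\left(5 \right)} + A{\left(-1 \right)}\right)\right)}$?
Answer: $\frac{2875072}{736757} + \frac{2672 \sqrt{15}}{736757} \approx 3.9164$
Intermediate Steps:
$M{\left(m \right)} = -15$ ($M{\left(m \right)} = \left(-3\right) 5 = -15$)
$A{\left(j \right)} = 5 + j$
$v = 14 \sqrt{15}$ ($v = \sqrt{2884 - \left(43 + 9 \left(-15 + \left(5 - 1\right)\right)\right)} = \sqrt{2884 - \left(43 + 9 \left(-15 + 4\right)\right)} = \sqrt{2884 - -56} = \sqrt{2884 + \left(-43 + 99\right)} = \sqrt{2884 + 56} = \sqrt{2940} = 14 \sqrt{15} \approx 54.222$)
$\frac{-24182 - 34602}{-15064 + v} = \frac{-24182 - 34602}{-15064 + 14 \sqrt{15}} = - \frac{58784}{-15064 + 14 \sqrt{15}}$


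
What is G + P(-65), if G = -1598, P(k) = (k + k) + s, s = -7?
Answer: -1735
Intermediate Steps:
P(k) = -7 + 2*k (P(k) = (k + k) - 7 = 2*k - 7 = -7 + 2*k)
G + P(-65) = -1598 + (-7 + 2*(-65)) = -1598 + (-7 - 130) = -1598 - 137 = -1735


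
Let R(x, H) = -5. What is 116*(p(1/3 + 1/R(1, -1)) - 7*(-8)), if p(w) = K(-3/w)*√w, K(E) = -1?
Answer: 6496 - 116*√30/15 ≈ 6453.6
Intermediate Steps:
p(w) = -√w
116*(p(1/3 + 1/R(1, -1)) - 7*(-8)) = 116*(-√(1/3 + 1/(-5)) - 7*(-8)) = 116*(-√(1*(⅓) + 1*(-⅕)) + 56) = 116*(-√(⅓ - ⅕) + 56) = 116*(-√(2/15) + 56) = 116*(-√30/15 + 56) = 116*(56 - √30/15) = 6496 - 116*√30/15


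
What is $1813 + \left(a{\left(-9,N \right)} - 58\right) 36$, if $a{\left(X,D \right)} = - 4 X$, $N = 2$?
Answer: $1021$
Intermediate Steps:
$1813 + \left(a{\left(-9,N \right)} - 58\right) 36 = 1813 + \left(\left(-4\right) \left(-9\right) - 58\right) 36 = 1813 + \left(36 - 58\right) 36 = 1813 - 792 = 1021$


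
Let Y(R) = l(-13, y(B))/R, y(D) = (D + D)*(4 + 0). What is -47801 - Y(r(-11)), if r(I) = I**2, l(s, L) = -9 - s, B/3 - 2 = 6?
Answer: -5783925/121 ≈ -47801.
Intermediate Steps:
B = 24 (B = 6 + 3*6 = 6 + 18 = 24)
y(D) = 8*D (y(D) = (2*D)*4 = 8*D)
Y(R) = 4/R (Y(R) = (-9 - 1*(-13))/R = (-9 + 13)/R = 4/R)
-47801 - Y(r(-11)) = -47801 - 4/((-11)**2) = -47801 - 4/121 = -5783925/121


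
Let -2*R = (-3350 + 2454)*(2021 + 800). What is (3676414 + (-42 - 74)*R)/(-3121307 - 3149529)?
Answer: 71462657/3135418 ≈ 22.792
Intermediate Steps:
R = 1263808 (R = -(-3350 + 2454)*(2021 + 800)/2 = -(-448)*2821 = -1/2*(-2527616) = 1263808)
(3676414 + (-42 - 74)*R)/(-3121307 - 3149529) = (3676414 + (-42 - 74)*1263808)/(-3121307 - 3149529) = (3676414 - 116*1263808)/(-6270836) = (3676414 - 146601728)*(-1/6270836) = -142925314*(-1/6270836) = 71462657/3135418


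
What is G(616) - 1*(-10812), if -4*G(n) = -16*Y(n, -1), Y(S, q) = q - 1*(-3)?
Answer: 10820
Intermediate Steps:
Y(S, q) = 3 + q (Y(S, q) = q + 3 = 3 + q)
G(n) = 8 (G(n) = -(-4)*(3 - 1) = -(-4)*2 = -¼*(-32) = 8)
G(616) - 1*(-10812) = 8 - 1*(-10812) = 8 + 10812 = 10820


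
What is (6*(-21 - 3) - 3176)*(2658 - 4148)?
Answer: 4946800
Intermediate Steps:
(6*(-21 - 3) - 3176)*(2658 - 4148) = (6*(-24) - 3176)*(-1490) = (-144 - 3176)*(-1490) = -3320*(-1490) = 4946800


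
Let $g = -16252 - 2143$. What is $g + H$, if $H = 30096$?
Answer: $11701$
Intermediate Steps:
$g = -18395$
$g + H = -18395 + 30096 = 11701$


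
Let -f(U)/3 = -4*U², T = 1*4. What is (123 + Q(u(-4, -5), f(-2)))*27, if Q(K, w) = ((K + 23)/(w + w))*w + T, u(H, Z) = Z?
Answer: 3672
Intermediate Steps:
T = 4
f(U) = 12*U² (f(U) = -(-12)*U² = 12*U²)
Q(K, w) = 31/2 + K/2 (Q(K, w) = ((K + 23)/(w + w))*w + 4 = ((23 + K)/((2*w)))*w + 4 = ((23 + K)*(1/(2*w)))*w + 4 = ((23 + K)/(2*w))*w + 4 = (23/2 + K/2) + 4 = 31/2 + K/2)
(123 + Q(u(-4, -5), f(-2)))*27 = (123 + (31/2 + (½)*(-5)))*27 = (123 + (31/2 - 5/2))*27 = (123 + 13)*27 = 136*27 = 3672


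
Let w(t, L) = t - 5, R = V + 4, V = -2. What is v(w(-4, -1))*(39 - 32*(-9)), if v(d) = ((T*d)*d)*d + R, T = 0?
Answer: 654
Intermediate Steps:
R = 2 (R = -2 + 4 = 2)
w(t, L) = -5 + t
v(d) = 2 (v(d) = ((0*d)*d)*d + 2 = (0*d)*d + 2 = 0*d + 2 = 0 + 2 = 2)
v(w(-4, -1))*(39 - 32*(-9)) = 2*(39 - 32*(-9)) = 2*(39 + 288) = 2*327 = 654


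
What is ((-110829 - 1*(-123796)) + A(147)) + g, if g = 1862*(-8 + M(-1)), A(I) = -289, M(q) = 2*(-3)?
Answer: -13390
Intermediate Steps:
M(q) = -6
g = -26068 (g = 1862*(-8 - 6) = 1862*(-14) = -26068)
((-110829 - 1*(-123796)) + A(147)) + g = ((-110829 - 1*(-123796)) - 289) - 26068 = ((-110829 + 123796) - 289) - 26068 = (12967 - 289) - 26068 = 12678 - 26068 = -13390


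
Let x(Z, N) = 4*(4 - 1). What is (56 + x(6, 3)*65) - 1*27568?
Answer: -26732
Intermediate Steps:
x(Z, N) = 12 (x(Z, N) = 4*3 = 12)
(56 + x(6, 3)*65) - 1*27568 = (56 + 12*65) - 1*27568 = (56 + 780) - 27568 = 836 - 27568 = -26732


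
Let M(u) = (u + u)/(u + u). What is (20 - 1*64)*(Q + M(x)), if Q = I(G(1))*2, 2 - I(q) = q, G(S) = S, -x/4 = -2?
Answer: -132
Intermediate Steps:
x = 8 (x = -4*(-2) = 8)
M(u) = 1 (M(u) = (2*u)/((2*u)) = (2*u)*(1/(2*u)) = 1)
I(q) = 2 - q
Q = 2 (Q = (2 - 1*1)*2 = (2 - 1)*2 = 1*2 = 2)
(20 - 1*64)*(Q + M(x)) = (20 - 1*64)*(2 + 1) = (20 - 64)*3 = -44*3 = -132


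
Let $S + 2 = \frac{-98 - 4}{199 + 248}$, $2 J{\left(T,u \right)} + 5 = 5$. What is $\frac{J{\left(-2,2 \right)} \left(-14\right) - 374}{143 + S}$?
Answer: $- \frac{55726}{20975} \approx -2.6568$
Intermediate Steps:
$J{\left(T,u \right)} = 0$ ($J{\left(T,u \right)} = - \frac{5}{2} + \frac{1}{2} \cdot 5 = - \frac{5}{2} + \frac{5}{2} = 0$)
$S = - \frac{332}{149}$ ($S = -2 + \frac{-98 - 4}{199 + 248} = -2 - \frac{102}{447} = -2 - \frac{34}{149} = - \frac{332}{149} \approx -2.2282$)
$\frac{J{\left(-2,2 \right)} \left(-14\right) - 374}{143 + S} = \frac{0 \left(-14\right) - 374}{143 - \frac{332}{149}} = \frac{0 - 374}{\frac{20975}{149}} = \left(-374\right) \frac{149}{20975} = - \frac{55726}{20975}$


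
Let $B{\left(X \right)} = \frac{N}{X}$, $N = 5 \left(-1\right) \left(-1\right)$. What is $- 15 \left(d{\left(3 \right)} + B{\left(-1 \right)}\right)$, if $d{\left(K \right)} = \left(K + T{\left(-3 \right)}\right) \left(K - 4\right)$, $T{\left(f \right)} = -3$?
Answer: $75$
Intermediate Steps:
$N = 5$ ($N = \left(-5\right) \left(-1\right) = 5$)
$d{\left(K \right)} = \left(-4 + K\right) \left(-3 + K\right)$ ($d{\left(K \right)} = \left(K - 3\right) \left(K - 4\right) = \left(-3 + K\right) \left(-4 + K\right) = \left(-4 + K\right) \left(-3 + K\right)$)
$B{\left(X \right)} = \frac{5}{X}$
$- 15 \left(d{\left(3 \right)} + B{\left(-1 \right)}\right) = - 15 \left(\left(12 + 3^{2} - 21\right) + \frac{5}{-1}\right) = - 15 \left(\left(12 + 9 - 21\right) + 5 \left(-1\right)\right) = - 15 \left(0 - 5\right) = \left(-15\right) \left(-5\right) = 75$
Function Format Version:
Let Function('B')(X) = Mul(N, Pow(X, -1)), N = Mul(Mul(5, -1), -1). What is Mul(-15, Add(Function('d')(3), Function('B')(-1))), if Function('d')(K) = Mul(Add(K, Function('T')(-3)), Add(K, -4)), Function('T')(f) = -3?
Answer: 75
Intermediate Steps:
N = 5 (N = Mul(-5, -1) = 5)
Function('d')(K) = Mul(Add(-4, K), Add(-3, K)) (Function('d')(K) = Mul(Add(K, -3), Add(K, -4)) = Mul(Add(-3, K), Add(-4, K)) = Mul(Add(-4, K), Add(-3, K)))
Function('B')(X) = Mul(5, Pow(X, -1))
Mul(-15, Add(Function('d')(3), Function('B')(-1))) = Mul(-15, Add(Add(12, Pow(3, 2), Mul(-7, 3)), Mul(5, Pow(-1, -1)))) = Mul(-15, Add(Add(12, 9, -21), Mul(5, -1))) = Mul(-15, Add(0, -5)) = Mul(-15, -5) = 75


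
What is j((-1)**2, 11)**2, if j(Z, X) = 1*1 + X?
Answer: 144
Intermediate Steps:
j(Z, X) = 1 + X
j((-1)**2, 11)**2 = (1 + 11)**2 = 12**2 = 144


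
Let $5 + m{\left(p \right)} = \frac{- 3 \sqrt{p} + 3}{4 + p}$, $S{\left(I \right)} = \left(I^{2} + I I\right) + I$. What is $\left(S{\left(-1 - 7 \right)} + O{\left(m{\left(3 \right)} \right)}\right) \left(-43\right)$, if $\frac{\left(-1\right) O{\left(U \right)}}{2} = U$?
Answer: $- \frac{38872}{7} - \frac{258 \sqrt{3}}{7} \approx -5617.0$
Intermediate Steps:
$S{\left(I \right)} = I + 2 I^{2}$ ($S{\left(I \right)} = \left(I^{2} + I^{2}\right) + I = 2 I^{2} + I = I + 2 I^{2}$)
$m{\left(p \right)} = -5 + \frac{3 - 3 \sqrt{p}}{4 + p}$ ($m{\left(p \right)} = -5 + \frac{- 3 \sqrt{p} + 3}{4 + p} = -5 + \frac{3 - 3 \sqrt{p}}{4 + p}$)
$O{\left(U \right)} = - 2 U$
$\left(S{\left(-1 - 7 \right)} + O{\left(m{\left(3 \right)} \right)}\right) \left(-43\right) = \left(\left(-1 - 7\right) \left(1 + 2 \left(-1 - 7\right)\right) - 2 \frac{-17 - 15 - 3 \sqrt{3}}{4 + 3}\right) \left(-43\right) = \left(\left(-1 - 7\right) \left(1 + 2 \left(-1 - 7\right)\right) - 2 \frac{-17 - 15 - 3 \sqrt{3}}{7}\right) \left(-43\right) = \left(- 8 \left(1 + 2 \left(-8\right)\right) - 2 \frac{-32 - 3 \sqrt{3}}{7}\right) \left(-43\right) = \left(- 8 \left(1 - 16\right) - 2 \left(- \frac{32}{7} - \frac{3 \sqrt{3}}{7}\right)\right) \left(-43\right) = \left(\left(-8\right) \left(-15\right) + \left(\frac{64}{7} + \frac{6 \sqrt{3}}{7}\right)\right) \left(-43\right) = \left(120 + \left(\frac{64}{7} + \frac{6 \sqrt{3}}{7}\right)\right) \left(-43\right) = \left(\frac{904}{7} + \frac{6 \sqrt{3}}{7}\right) \left(-43\right) = - \frac{38872}{7} - \frac{258 \sqrt{3}}{7}$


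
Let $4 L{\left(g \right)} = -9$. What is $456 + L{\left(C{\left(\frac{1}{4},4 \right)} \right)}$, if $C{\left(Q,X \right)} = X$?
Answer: $\frac{1815}{4} \approx 453.75$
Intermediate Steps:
$L{\left(g \right)} = - \frac{9}{4}$ ($L{\left(g \right)} = \frac{1}{4} \left(-9\right) = - \frac{9}{4}$)
$456 + L{\left(C{\left(\frac{1}{4},4 \right)} \right)} = 456 - \frac{9}{4} = \frac{1815}{4}$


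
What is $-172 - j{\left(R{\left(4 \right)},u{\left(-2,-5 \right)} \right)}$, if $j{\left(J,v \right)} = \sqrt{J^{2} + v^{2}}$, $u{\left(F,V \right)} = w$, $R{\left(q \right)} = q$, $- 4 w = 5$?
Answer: $-172 - \frac{\sqrt{281}}{4} \approx -176.19$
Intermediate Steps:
$w = - \frac{5}{4}$ ($w = \left(- \frac{1}{4}\right) 5 = - \frac{5}{4} \approx -1.25$)
$u{\left(F,V \right)} = - \frac{5}{4}$
$-172 - j{\left(R{\left(4 \right)},u{\left(-2,-5 \right)} \right)} = -172 - \sqrt{4^{2} + \left(- \frac{5}{4}\right)^{2}} = -172 - \sqrt{16 + \frac{25}{16}} = -172 - \sqrt{\frac{281}{16}} = -172 - \frac{\sqrt{281}}{4}$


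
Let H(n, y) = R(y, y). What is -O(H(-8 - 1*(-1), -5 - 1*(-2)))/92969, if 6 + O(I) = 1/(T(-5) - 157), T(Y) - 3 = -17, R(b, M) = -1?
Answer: 1027/15897699 ≈ 6.4600e-5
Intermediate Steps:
T(Y) = -14 (T(Y) = 3 - 17 = -14)
H(n, y) = -1
O(I) = -1027/171 (O(I) = -6 + 1/(-14 - 157) = -6 + 1/(-171) = -6 - 1/171 = -1027/171)
-O(H(-8 - 1*(-1), -5 - 1*(-2)))/92969 = -(-1027)/(171*92969) = -1*(-1027/15897699) = 1027/15897699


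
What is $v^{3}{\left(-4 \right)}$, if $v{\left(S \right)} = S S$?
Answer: $4096$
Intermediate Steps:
$v{\left(S \right)} = S^{2}$
$v^{3}{\left(-4 \right)} = \left(\left(-4\right)^{2}\right)^{3} = 16^{3} = 4096$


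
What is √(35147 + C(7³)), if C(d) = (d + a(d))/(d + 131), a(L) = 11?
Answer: 4*√13709818/79 ≈ 187.48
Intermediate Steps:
C(d) = (11 + d)/(131 + d) (C(d) = (d + 11)/(d + 131) = (11 + d)/(131 + d))
√(35147 + C(7³)) = √(35147 + (11 + 7³)/(131 + 7³)) = √(35147 + (11 + 343)/(131 + 343)) = √(35147 + 354/474) = √(35147 + (1/474)*354) = √(35147 + 59/79) = √(2776672/79) = 4*√13709818/79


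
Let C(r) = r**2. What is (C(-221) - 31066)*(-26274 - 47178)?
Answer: -1305609300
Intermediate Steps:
(C(-221) - 31066)*(-26274 - 47178) = ((-221)**2 - 31066)*(-26274 - 47178) = (48841 - 31066)*(-73452) = 17775*(-73452) = -1305609300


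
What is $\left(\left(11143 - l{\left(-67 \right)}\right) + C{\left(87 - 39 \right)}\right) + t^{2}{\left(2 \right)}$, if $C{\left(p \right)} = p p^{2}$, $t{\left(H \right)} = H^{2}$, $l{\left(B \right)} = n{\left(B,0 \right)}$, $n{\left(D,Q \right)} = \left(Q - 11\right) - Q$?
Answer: $121762$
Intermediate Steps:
$n{\left(D,Q \right)} = -11$ ($n{\left(D,Q \right)} = \left(-11 + Q\right) - Q = -11$)
$l{\left(B \right)} = -11$
$C{\left(p \right)} = p^{3}$
$\left(\left(11143 - l{\left(-67 \right)}\right) + C{\left(87 - 39 \right)}\right) + t^{2}{\left(2 \right)} = \left(\left(11143 - -11\right) + \left(87 - 39\right)^{3}\right) + \left(2^{2}\right)^{2} = \left(\left(11143 + 11\right) + 48^{3}\right) + 4^{2} = \left(11154 + 110592\right) + 16 = 121746 + 16 = 121762$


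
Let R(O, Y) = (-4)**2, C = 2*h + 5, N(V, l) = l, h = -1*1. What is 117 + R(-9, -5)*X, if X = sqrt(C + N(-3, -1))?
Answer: 117 + 16*sqrt(2) ≈ 139.63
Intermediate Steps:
h = -1
C = 3 (C = 2*(-1) + 5 = -2 + 5 = 3)
R(O, Y) = 16
X = sqrt(2) (X = sqrt(3 - 1) = sqrt(2) ≈ 1.4142)
117 + R(-9, -5)*X = 117 + 16*sqrt(2)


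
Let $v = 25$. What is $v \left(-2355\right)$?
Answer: $-58875$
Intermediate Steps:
$v \left(-2355\right) = 25 \left(-2355\right) = -58875$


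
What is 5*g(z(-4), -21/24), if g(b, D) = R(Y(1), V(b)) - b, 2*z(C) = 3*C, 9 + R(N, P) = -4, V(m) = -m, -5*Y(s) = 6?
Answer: -35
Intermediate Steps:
Y(s) = -6/5 (Y(s) = -⅕*6 = -6/5)
R(N, P) = -13 (R(N, P) = -9 - 4 = -13)
z(C) = 3*C/2 (z(C) = (3*C)/2 = 3*C/2)
g(b, D) = -13 - b
5*g(z(-4), -21/24) = 5*(-13 - 3*(-4)/2) = 5*(-13 - 1*(-6)) = 5*(-13 + 6) = 5*(-7) = -35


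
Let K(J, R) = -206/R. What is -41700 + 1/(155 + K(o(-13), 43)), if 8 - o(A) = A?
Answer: -269340257/6459 ≈ -41700.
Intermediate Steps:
o(A) = 8 - A
-41700 + 1/(155 + K(o(-13), 43)) = -41700 + 1/(155 - 206/43) = -41700 + 1/(6459/43) = -41700 + 43/6459 = -269340257/6459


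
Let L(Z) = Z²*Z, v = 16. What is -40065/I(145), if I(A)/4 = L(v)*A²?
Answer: -8013/68894720 ≈ -0.00011631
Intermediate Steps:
L(Z) = Z³
I(A) = 16384*A² (I(A) = 4*(16³*A²) = 4*(4096*A²) = 16384*A²)
-40065/I(145) = -40065/(16384*145²) = -40065/(16384*21025) = -40065/344473600 = -40065*1/344473600 = -8013/68894720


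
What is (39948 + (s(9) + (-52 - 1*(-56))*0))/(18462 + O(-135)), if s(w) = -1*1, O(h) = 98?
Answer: 39947/18560 ≈ 2.1523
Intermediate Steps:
s(w) = -1
(39948 + (s(9) + (-52 - 1*(-56))*0))/(18462 + O(-135)) = (39948 + (-1 + (-52 - 1*(-56))*0))/(18462 + 98) = (39948 + (-1 + (-52 + 56)*0))/18560 = (39948 + (-1 + 4*0))*(1/18560) = (39948 + (-1 + 0))*(1/18560) = (39948 - 1)*(1/18560) = 39947*(1/18560) = 39947/18560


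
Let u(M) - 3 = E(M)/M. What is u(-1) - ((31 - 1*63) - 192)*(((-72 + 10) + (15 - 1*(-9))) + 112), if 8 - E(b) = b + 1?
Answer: 16571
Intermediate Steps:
E(b) = 7 - b (E(b) = 8 - (b + 1) = 8 - (1 + b) = 8 + (-1 - b) = 7 - b)
u(M) = 3 + (7 - M)/M
u(-1) - ((31 - 1*63) - 192)*(((-72 + 10) + (15 - 1*(-9))) + 112) = (2 + 7/(-1)) - ((31 - 1*63) - 192)*(((-72 + 10) + (15 - 1*(-9))) + 112) = (2 + 7*(-1)) - ((31 - 63) - 192)*((-62 + (15 + 9)) + 112) = (2 - 7) - (-32 - 192)*((-62 + 24) + 112) = -5 - (-224)*(-38 + 112) = -5 - (-224)*74 = -5 - 1*(-16576) = -5 + 16576 = 16571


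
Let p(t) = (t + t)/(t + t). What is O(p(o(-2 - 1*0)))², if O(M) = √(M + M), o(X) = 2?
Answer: 2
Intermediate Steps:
p(t) = 1 (p(t) = (2*t)/((2*t)) = (2*t)*(1/(2*t)) = 1)
O(M) = √2*√M (O(M) = √(2*M) = √2*√M)
O(p(o(-2 - 1*0)))² = (√2*√1)² = (√2*1)² = (√2)² = 2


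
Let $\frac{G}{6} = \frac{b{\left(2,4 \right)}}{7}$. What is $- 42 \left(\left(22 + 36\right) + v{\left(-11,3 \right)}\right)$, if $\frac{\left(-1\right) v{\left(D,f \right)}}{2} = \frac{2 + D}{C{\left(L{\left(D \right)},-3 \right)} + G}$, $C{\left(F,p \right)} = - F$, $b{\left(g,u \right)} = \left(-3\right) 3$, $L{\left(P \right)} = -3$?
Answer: $- \frac{25032}{11} \approx -2275.6$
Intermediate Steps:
$b{\left(g,u \right)} = -9$
$G = - \frac{54}{7}$ ($G = 6 \left(- \frac{9}{7}\right) = - \frac{54}{7} \approx -7.7143$)
$v{\left(D,f \right)} = \frac{28}{33} + \frac{14 D}{33}$ ($v{\left(D,f \right)} = - 2 \frac{2 + D}{\left(-1\right) \left(-3\right) - \frac{54}{7}} = - 2 \frac{2 + D}{3 - \frac{54}{7}} = - 2 \frac{2 + D}{- \frac{33}{7}} = - 2 \left(2 + D\right) \left(- \frac{7}{33}\right) = - 2 \left(- \frac{14}{33} - \frac{7 D}{33}\right) = \frac{28}{33} + \frac{14 D}{33}$)
$- 42 \left(\left(22 + 36\right) + v{\left(-11,3 \right)}\right) = - 42 \left(\left(22 + 36\right) + \left(\frac{28}{33} + \frac{14}{33} \left(-11\right)\right)\right) = - 42 \left(58 + \left(\frac{28}{33} - \frac{14}{3}\right)\right) = - 42 \left(58 - \frac{42}{11}\right) = \left(-42\right) \frac{596}{11} = - \frac{25032}{11}$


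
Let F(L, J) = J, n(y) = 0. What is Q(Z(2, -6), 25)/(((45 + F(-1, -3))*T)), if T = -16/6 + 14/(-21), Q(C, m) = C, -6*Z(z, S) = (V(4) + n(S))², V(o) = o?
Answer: 2/105 ≈ 0.019048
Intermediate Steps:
Z(z, S) = -8/3 (Z(z, S) = -(4 + 0)²/6 = -⅙*4² = -⅙*16 = -8/3)
T = -10/3 (T = -16*⅙ + 14*(-1/21) = -8/3 - ⅔ = -10/3 ≈ -3.3333)
Q(Z(2, -6), 25)/(((45 + F(-1, -3))*T)) = -8*(-3/(10*(45 - 3)))/3 = -8/(3*(42*(-10/3))) = -8/3/(-140) = -8/3*(-1/140) = 2/105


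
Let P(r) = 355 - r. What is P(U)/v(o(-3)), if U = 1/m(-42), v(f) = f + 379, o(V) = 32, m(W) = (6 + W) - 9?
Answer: 15976/18495 ≈ 0.86380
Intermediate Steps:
m(W) = -3 + W
v(f) = 379 + f
U = -1/45 (U = 1/(-3 - 42) = 1/(-45) = -1/45 ≈ -0.022222)
P(U)/v(o(-3)) = (355 - 1*(-1/45))/(379 + 32) = (355 + 1/45)/411 = (15976/45)*(1/411) = 15976/18495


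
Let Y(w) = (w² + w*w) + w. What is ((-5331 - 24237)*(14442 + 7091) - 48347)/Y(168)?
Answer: -636736091/56616 ≈ -11247.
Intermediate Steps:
Y(w) = w + 2*w² (Y(w) = (w² + w²) + w = 2*w² + w = w + 2*w²)
((-5331 - 24237)*(14442 + 7091) - 48347)/Y(168) = ((-5331 - 24237)*(14442 + 7091) - 48347)/((168*(1 + 2*168))) = (-29568*21533 - 48347)/((168*(1 + 336))) = (-636687744 - 48347)/((168*337)) = -636736091/56616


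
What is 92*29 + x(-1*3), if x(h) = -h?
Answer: 2671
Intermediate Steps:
92*29 + x(-1*3) = 92*29 - (-1)*3 = 2668 - 1*(-3) = 2668 + 3 = 2671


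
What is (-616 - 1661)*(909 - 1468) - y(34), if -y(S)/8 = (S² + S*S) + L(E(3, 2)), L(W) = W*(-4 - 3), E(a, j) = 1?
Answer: 1291283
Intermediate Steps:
L(W) = -7*W (L(W) = W*(-7) = -7*W)
y(S) = 56 - 16*S² (y(S) = -8*((S² + S*S) - 7*1) = -8*((S² + S²) - 7) = -8*(2*S² - 7) = -8*(-7 + 2*S²) = 56 - 16*S²)
(-616 - 1661)*(909 - 1468) - y(34) = (-616 - 1661)*(909 - 1468) - (56 - 16*34²) = -2277*(-559) - (56 - 16*1156) = 1272843 - (56 - 18496) = 1272843 - 1*(-18440) = 1272843 + 18440 = 1291283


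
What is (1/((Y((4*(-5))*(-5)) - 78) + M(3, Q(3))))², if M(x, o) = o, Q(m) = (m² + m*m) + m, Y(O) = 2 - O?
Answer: 1/24025 ≈ 4.1623e-5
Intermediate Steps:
Q(m) = m + 2*m² (Q(m) = (m² + m²) + m = 2*m² + m = m + 2*m²)
(1/((Y((4*(-5))*(-5)) - 78) + M(3, Q(3))))² = (1/(((2 - 4*(-5)*(-5)) - 78) + 3*(1 + 2*3)))² = (1/(((2 - (-20)*(-5)) - 78) + 3*(1 + 6)))² = (1/(((2 - 1*100) - 78) + 3*7))² = (1/(((2 - 100) - 78) + 21))² = (1/((-98 - 78) + 21))² = (1/(-176 + 21))² = (1/(-155))² = (-1/155)² = 1/24025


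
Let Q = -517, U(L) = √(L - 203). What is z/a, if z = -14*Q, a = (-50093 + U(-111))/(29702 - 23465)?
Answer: -569757782/632227 - 11374*I*√314/632227 ≈ -901.19 - 0.31879*I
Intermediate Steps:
U(L) = √(-203 + L)
a = -50093/6237 + I*√314/6237 (a = (-50093 + √(-203 - 111))/(29702 - 23465) = (-50093 + √(-314))/6237 = (-50093 + I*√314)*(1/6237) = -50093/6237 + I*√314/6237 ≈ -8.0316 + 0.0028411*I)
z = 7238 (z = -14*(-517) = 7238)
z/a = 7238/(-50093/6237 + I*√314/6237)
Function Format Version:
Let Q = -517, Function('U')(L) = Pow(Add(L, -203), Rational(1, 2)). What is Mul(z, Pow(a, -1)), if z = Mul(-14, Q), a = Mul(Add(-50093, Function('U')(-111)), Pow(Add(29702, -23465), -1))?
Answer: Add(Rational(-569757782, 632227), Mul(Rational(-11374, 632227), I, Pow(314, Rational(1, 2)))) ≈ Add(-901.19, Mul(-0.31879, I))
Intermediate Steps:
Function('U')(L) = Pow(Add(-203, L), Rational(1, 2))
a = Add(Rational(-50093, 6237), Mul(Rational(1, 6237), I, Pow(314, Rational(1, 2)))) (a = Mul(Add(-50093, Pow(Add(-203, -111), Rational(1, 2))), Pow(Add(29702, -23465), -1)) = Mul(Add(-50093, Pow(-314, Rational(1, 2))), Pow(6237, -1)) = Mul(Add(-50093, Mul(I, Pow(314, Rational(1, 2)))), Rational(1, 6237)) = Add(Rational(-50093, 6237), Mul(Rational(1, 6237), I, Pow(314, Rational(1, 2)))) ≈ Add(-8.0316, Mul(0.0028411, I)))
z = 7238 (z = Mul(-14, -517) = 7238)
Mul(z, Pow(a, -1)) = Mul(7238, Pow(Add(Rational(-50093, 6237), Mul(Rational(1, 6237), I, Pow(314, Rational(1, 2)))), -1))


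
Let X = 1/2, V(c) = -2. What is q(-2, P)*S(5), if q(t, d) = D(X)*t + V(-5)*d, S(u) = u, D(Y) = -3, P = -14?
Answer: 170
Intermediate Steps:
X = ½ ≈ 0.50000
q(t, d) = -3*t - 2*d
q(-2, P)*S(5) = (-3*(-2) - 2*(-14))*5 = (6 + 28)*5 = 34*5 = 170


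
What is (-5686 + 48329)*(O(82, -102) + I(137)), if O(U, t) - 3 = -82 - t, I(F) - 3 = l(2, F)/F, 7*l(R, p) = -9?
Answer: 1062876775/959 ≈ 1.1083e+6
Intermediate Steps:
l(R, p) = -9/7 (l(R, p) = (⅐)*(-9) = -9/7)
I(F) = 3 - 9/(7*F)
O(U, t) = -79 - t (O(U, t) = 3 + (-82 - t) = -79 - t)
(-5686 + 48329)*(O(82, -102) + I(137)) = (-5686 + 48329)*((-79 - 1*(-102)) + (3 - 9/7/137)) = 42643*((-79 + 102) + (3 - 9/7*1/137)) = 42643*(23 + (3 - 9/959)) = 42643*(23 + 2868/959) = 42643*(24925/959) = 1062876775/959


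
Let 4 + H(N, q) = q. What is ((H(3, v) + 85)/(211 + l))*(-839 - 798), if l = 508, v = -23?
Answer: -94946/719 ≈ -132.05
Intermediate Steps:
H(N, q) = -4 + q
((H(3, v) + 85)/(211 + l))*(-839 - 798) = (((-4 - 23) + 85)/(211 + 508))*(-839 - 798) = ((-27 + 85)/719)*(-1637) = (58*(1/719))*(-1637) = (58/719)*(-1637) = -94946/719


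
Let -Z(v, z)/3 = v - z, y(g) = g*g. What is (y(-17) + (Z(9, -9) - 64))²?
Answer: 29241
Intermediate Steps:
y(g) = g²
Z(v, z) = -3*v + 3*z (Z(v, z) = -3*(v - z) = -3*v + 3*z)
(y(-17) + (Z(9, -9) - 64))² = ((-17)² + ((-3*9 + 3*(-9)) - 64))² = (289 + ((-27 - 27) - 64))² = (289 + (-54 - 64))² = (289 - 118)² = 171² = 29241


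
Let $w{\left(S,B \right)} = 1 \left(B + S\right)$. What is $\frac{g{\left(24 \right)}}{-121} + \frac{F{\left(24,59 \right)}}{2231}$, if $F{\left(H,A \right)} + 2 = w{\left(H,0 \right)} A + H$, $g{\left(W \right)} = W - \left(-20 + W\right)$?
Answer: $\frac{129378}{269951} \approx 0.47926$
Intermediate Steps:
$g{\left(W \right)} = 20$
$w{\left(S,B \right)} = B + S$
$F{\left(H,A \right)} = -2 + H + A H$ ($F{\left(H,A \right)} = -2 + \left(\left(0 + H\right) A + H\right) = -2 + \left(H A + H\right) = -2 + \left(A H + H\right) = -2 + \left(H + A H\right) = -2 + H + A H$)
$\frac{g{\left(24 \right)}}{-121} + \frac{F{\left(24,59 \right)}}{2231} = \frac{20}{-121} + \frac{-2 + 24 + 59 \cdot 24}{2231} = 20 \left(- \frac{1}{121}\right) + \left(-2 + 24 + 1416\right) \frac{1}{2231} = - \frac{20}{121} + 1438 \cdot \frac{1}{2231} = - \frac{20}{121} + \frac{1438}{2231} = \frac{129378}{269951}$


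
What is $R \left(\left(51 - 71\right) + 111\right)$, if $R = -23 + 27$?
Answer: $364$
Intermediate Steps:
$R = 4$
$R \left(\left(51 - 71\right) + 111\right) = 4 \left(\left(51 - 71\right) + 111\right) = 4 \left(-20 + 111\right) = 4 \cdot 91 = 364$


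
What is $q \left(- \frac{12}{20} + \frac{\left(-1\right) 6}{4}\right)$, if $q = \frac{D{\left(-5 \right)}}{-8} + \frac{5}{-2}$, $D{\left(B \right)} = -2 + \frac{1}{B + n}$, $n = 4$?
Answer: $\frac{357}{80} \approx 4.4625$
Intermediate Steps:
$D{\left(B \right)} = -2 + \frac{1}{4 + B}$ ($D{\left(B \right)} = -2 + \frac{1}{B + 4} = -2 + \frac{1}{4 + B}$)
$q = - \frac{17}{8}$ ($q = \frac{\frac{1}{4 - 5} \left(-7 - -10\right)}{-8} + \frac{5}{-2} = \frac{-7 + 10}{-1} \left(- \frac{1}{8}\right) + 5 \left(- \frac{1}{2}\right) = \left(-1\right) 3 \left(- \frac{1}{8}\right) - \frac{5}{2} = \left(-3\right) \left(- \frac{1}{8}\right) - \frac{5}{2} = \frac{3}{8} - \frac{5}{2} = - \frac{17}{8} \approx -2.125$)
$q \left(- \frac{12}{20} + \frac{\left(-1\right) 6}{4}\right) = - \frac{17 \left(- \frac{12}{20} + \frac{\left(-1\right) 6}{4}\right)}{8} = - \frac{17 \left(\left(-12\right) \frac{1}{20} - \frac{3}{2}\right)}{8} = - \frac{17 \left(- \frac{3}{5} - \frac{3}{2}\right)}{8} = \left(- \frac{17}{8}\right) \left(- \frac{21}{10}\right) = \frac{357}{80}$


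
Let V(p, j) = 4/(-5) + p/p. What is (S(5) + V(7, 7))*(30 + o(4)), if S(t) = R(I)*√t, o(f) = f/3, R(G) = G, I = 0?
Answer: 94/15 ≈ 6.2667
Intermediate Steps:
o(f) = f/3 (o(f) = f*(⅓) = f/3)
S(t) = 0 (S(t) = 0*√t = 0)
V(p, j) = ⅕ (V(p, j) = 4*(-⅕) + 1 = -⅘ + 1 = ⅕)
(S(5) + V(7, 7))*(30 + o(4)) = (0 + ⅕)*(30 + (⅓)*4) = (30 + 4/3)/5 = (⅕)*(94/3) = 94/15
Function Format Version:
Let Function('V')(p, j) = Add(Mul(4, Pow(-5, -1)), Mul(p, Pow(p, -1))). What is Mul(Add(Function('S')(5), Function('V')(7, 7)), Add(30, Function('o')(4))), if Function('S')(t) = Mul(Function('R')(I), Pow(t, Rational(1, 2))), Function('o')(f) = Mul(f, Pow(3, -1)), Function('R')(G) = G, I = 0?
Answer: Rational(94, 15) ≈ 6.2667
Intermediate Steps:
Function('o')(f) = Mul(Rational(1, 3), f) (Function('o')(f) = Mul(f, Rational(1, 3)) = Mul(Rational(1, 3), f))
Function('S')(t) = 0 (Function('S')(t) = Mul(0, Pow(t, Rational(1, 2))) = 0)
Function('V')(p, j) = Rational(1, 5) (Function('V')(p, j) = Add(Mul(4, Rational(-1, 5)), 1) = Add(Rational(-4, 5), 1) = Rational(1, 5))
Mul(Add(Function('S')(5), Function('V')(7, 7)), Add(30, Function('o')(4))) = Mul(Add(0, Rational(1, 5)), Add(30, Mul(Rational(1, 3), 4))) = Mul(Rational(1, 5), Add(30, Rational(4, 3))) = Mul(Rational(1, 5), Rational(94, 3)) = Rational(94, 15)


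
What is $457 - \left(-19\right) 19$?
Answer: $818$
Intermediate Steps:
$457 - \left(-19\right) 19 = 457 - -361 = 457 + 361 = 818$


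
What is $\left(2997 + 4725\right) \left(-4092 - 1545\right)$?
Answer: $-43528914$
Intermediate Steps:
$\left(2997 + 4725\right) \left(-4092 - 1545\right) = 7722 \left(-5637\right) = -43528914$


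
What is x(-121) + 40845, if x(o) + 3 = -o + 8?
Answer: 40971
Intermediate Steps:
x(o) = 5 - o (x(o) = -3 + (-o + 8) = -3 + (8 - o) = 5 - o)
x(-121) + 40845 = (5 - 1*(-121)) + 40845 = (5 + 121) + 40845 = 126 + 40845 = 40971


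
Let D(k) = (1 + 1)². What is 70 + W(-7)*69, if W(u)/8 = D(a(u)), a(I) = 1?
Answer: 2278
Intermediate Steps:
D(k) = 4 (D(k) = 2² = 4)
W(u) = 32 (W(u) = 8*4 = 32)
70 + W(-7)*69 = 70 + 32*69 = 70 + 2208 = 2278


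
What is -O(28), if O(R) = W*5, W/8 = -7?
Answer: 280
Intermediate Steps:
W = -56 (W = 8*(-7) = -56)
O(R) = -280 (O(R) = -56*5 = -280)
-O(28) = -1*(-280) = 280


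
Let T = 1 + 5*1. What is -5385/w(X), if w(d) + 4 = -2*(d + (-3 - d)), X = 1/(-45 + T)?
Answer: -5385/2 ≈ -2692.5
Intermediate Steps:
T = 6 (T = 1 + 5 = 6)
X = -1/39 (X = 1/(-45 + 6) = 1/(-39) = -1/39 ≈ -0.025641)
w(d) = 2 (w(d) = -4 - 2*(d + (-3 - d)) = -4 - 2*(-3) = -4 + 6 = 2)
-5385/w(X) = -5385/2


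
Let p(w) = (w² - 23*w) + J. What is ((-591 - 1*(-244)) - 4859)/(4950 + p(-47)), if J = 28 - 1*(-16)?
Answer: -137/218 ≈ -0.62844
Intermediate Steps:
J = 44 (J = 28 + 16 = 44)
p(w) = 44 + w² - 23*w (p(w) = (w² - 23*w) + 44 = 44 + w² - 23*w)
((-591 - 1*(-244)) - 4859)/(4950 + p(-47)) = ((-591 - 1*(-244)) - 4859)/(4950 + (44 + (-47)² - 23*(-47))) = ((-591 + 244) - 4859)/(4950 + (44 + 2209 + 1081)) = (-347 - 4859)/(4950 + 3334) = -5206/8284 = -5206*1/8284 = -137/218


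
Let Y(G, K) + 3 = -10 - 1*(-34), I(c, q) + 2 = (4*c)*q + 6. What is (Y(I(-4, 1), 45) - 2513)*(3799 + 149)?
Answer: -9838416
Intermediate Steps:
I(c, q) = 4 + 4*c*q (I(c, q) = -2 + ((4*c)*q + 6) = -2 + (4*c*q + 6) = -2 + (6 + 4*c*q) = 4 + 4*c*q)
Y(G, K) = 21 (Y(G, K) = -3 + (-10 - 1*(-34)) = -3 + (-10 + 34) = -3 + 24 = 21)
(Y(I(-4, 1), 45) - 2513)*(3799 + 149) = (21 - 2513)*(3799 + 149) = -2492*3948 = -9838416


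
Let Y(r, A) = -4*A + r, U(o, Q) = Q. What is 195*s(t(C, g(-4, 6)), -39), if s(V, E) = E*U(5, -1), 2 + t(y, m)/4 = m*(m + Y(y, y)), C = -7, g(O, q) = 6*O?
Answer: 7605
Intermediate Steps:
Y(r, A) = r - 4*A
t(y, m) = -8 + 4*m*(m - 3*y) (t(y, m) = -8 + 4*(m*(m + (y - 4*y))) = -8 + 4*(m*(m - 3*y)) = -8 + 4*m*(m - 3*y))
s(V, E) = -E (s(V, E) = E*(-1) = -E)
195*s(t(C, g(-4, 6)), -39) = 195*(-1*(-39)) = 195*39 = 7605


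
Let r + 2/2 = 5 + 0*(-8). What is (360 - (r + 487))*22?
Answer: -2882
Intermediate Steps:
r = 4 (r = -1 + (5 + 0*(-8)) = -1 + (5 + 0) = -1 + 5 = 4)
(360 - (r + 487))*22 = (360 - (4 + 487))*22 = (360 - 1*491)*22 = (360 - 491)*22 = -131*22 = -2882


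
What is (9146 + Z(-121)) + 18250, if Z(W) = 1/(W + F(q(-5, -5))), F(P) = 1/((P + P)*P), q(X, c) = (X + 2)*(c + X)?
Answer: 5966819604/217799 ≈ 27396.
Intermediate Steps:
q(X, c) = (2 + X)*(X + c)
F(P) = 1/(2*P²) (F(P) = 1/(((2*P))*P) = (1/(2*P))/P = 1/(2*P²))
Z(W) = 1/(1/1800 + W) (Z(W) = 1/(W + 1/(2*((-5)² + 2*(-5) + 2*(-5) - 5*(-5))²)) = 1/(W + 1/(2*(25 - 10 - 10 + 25)²)) = 1/(W + (½)/30²) = 1/(W + (½)*(1/900)) = 1/(W + 1/1800) = 1/(1/1800 + W))
(9146 + Z(-121)) + 18250 = (9146 + 1800/(1 + 1800*(-121))) + 18250 = (9146 + 1800/(1 - 217800)) + 18250 = (9146 + 1800/(-217799)) + 18250 = (9146 + 1800*(-1/217799)) + 18250 = (9146 - 1800/217799) + 18250 = 1991987854/217799 + 18250 = 5966819604/217799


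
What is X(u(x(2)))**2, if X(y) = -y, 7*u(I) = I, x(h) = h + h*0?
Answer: 4/49 ≈ 0.081633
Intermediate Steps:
x(h) = h (x(h) = h + 0 = h)
u(I) = I/7
X(u(x(2)))**2 = (-2/7)**2 = 4/49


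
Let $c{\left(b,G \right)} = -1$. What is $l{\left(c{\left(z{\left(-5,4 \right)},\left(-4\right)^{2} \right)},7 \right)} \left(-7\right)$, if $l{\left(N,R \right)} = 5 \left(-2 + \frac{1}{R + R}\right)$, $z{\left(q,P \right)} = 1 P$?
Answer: $\frac{135}{2} \approx 67.5$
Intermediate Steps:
$z{\left(q,P \right)} = P$
$l{\left(N,R \right)} = -10 + \frac{5}{2 R}$ ($l{\left(N,R \right)} = 5 \left(-2 + \frac{1}{2 R}\right) = -10 + \frac{5}{2 R}$)
$l{\left(c{\left(z{\left(-5,4 \right)},\left(-4\right)^{2} \right)},7 \right)} \left(-7\right) = \left(-10 + \frac{5}{2 \cdot 7}\right) \left(-7\right) = \left(-10 + \frac{5}{2} \cdot \frac{1}{7}\right) \left(-7\right) = \left(-10 + \frac{5}{14}\right) \left(-7\right) = \left(- \frac{135}{14}\right) \left(-7\right) = \frac{135}{2}$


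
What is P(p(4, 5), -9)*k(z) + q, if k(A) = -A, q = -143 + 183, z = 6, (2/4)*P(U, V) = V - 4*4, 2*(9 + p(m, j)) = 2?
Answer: 340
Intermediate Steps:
p(m, j) = -8 (p(m, j) = -9 + (½)*2 = -9 + 1 = -8)
P(U, V) = -32 + 2*V (P(U, V) = 2*(V - 4*4) = 2*(V - 16) = 2*(-16 + V) = -32 + 2*V)
q = 40
P(p(4, 5), -9)*k(z) + q = (-32 + 2*(-9))*(-1*6) + 40 = (-32 - 18)*(-6) + 40 = -50*(-6) + 40 = 300 + 40 = 340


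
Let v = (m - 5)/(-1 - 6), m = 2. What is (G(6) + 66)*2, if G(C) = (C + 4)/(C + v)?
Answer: 1216/9 ≈ 135.11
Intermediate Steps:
v = 3/7 (v = (2 - 5)/(-1 - 6) = -3/(-7) = -3*(-⅐) = 3/7 ≈ 0.42857)
G(C) = (4 + C)/(3/7 + C) (G(C) = (C + 4)/(C + 3/7) = (4 + C)/(3/7 + C))
(G(6) + 66)*2 = (7*(4 + 6)/(3 + 7*6) + 66)*2 = (7*10/(3 + 42) + 66)*2 = (7*10/45 + 66)*2 = (7*(1/45)*10 + 66)*2 = (14/9 + 66)*2 = (608/9)*2 = 1216/9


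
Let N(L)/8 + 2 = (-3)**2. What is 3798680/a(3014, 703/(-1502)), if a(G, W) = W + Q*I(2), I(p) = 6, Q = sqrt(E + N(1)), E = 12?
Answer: 4011049004080/5522203583 + 102838047296640*sqrt(17)/5522203583 ≈ 77510.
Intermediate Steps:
N(L) = 56 (N(L) = -16 + 8*(-3)**2 = -16 + 8*9 = -16 + 72 = 56)
Q = 2*sqrt(17) (Q = sqrt(12 + 56) = sqrt(68) = 2*sqrt(17) ≈ 8.2462)
a(G, W) = W + 12*sqrt(17) (a(G, W) = W + (2*sqrt(17))*6 = W + 12*sqrt(17))
3798680/a(3014, 703/(-1502)) = 3798680/(703/(-1502) + 12*sqrt(17)) = 3798680/(703*(-1/1502) + 12*sqrt(17)) = 3798680/(-703/1502 + 12*sqrt(17))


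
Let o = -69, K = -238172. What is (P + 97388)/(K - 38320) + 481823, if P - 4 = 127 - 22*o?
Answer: 133220105879/276492 ≈ 4.8182e+5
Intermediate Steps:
P = 1649 (P = 4 + (127 - 22*(-69)) = 4 + (127 + 1518) = 4 + 1645 = 1649)
(P + 97388)/(K - 38320) + 481823 = (1649 + 97388)/(-238172 - 38320) + 481823 = 99037/(-276492) + 481823 = 99037*(-1/276492) + 481823 = -99037/276492 + 481823 = 133220105879/276492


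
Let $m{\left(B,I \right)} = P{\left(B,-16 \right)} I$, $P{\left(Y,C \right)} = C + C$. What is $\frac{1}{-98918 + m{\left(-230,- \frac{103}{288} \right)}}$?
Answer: $- \frac{9}{890159} \approx -1.0111 \cdot 10^{-5}$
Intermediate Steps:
$P{\left(Y,C \right)} = 2 C$
$m{\left(B,I \right)} = - 32 I$ ($m{\left(B,I \right)} = 2 \left(-16\right) I = - 32 I$)
$\frac{1}{-98918 + m{\left(-230,- \frac{103}{288} \right)}} = \frac{1}{-98918 - 32 \left(- \frac{103}{288}\right)} = \frac{1}{-98918 - 32 \left(\left(-103\right) \frac{1}{288}\right)} = \frac{1}{-98918 - - \frac{103}{9}} = \frac{1}{-98918 + \frac{103}{9}} = \frac{1}{- \frac{890159}{9}} = - \frac{9}{890159}$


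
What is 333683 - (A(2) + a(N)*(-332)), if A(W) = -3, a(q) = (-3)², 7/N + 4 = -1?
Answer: 336674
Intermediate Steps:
N = -7/5 (N = 7/(-4 - 1) = 7/(-5) = 7*(-⅕) = -7/5 ≈ -1.4000)
a(q) = 9
333683 - (A(2) + a(N)*(-332)) = 333683 - (-3 + 9*(-332)) = 333683 - (-3 - 2988) = 333683 - 1*(-2991) = 333683 + 2991 = 336674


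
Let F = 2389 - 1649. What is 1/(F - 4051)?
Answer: -1/3311 ≈ -0.00030202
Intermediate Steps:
F = 740
1/(F - 4051) = 1/(740 - 4051) = 1/(-3311) = -1/3311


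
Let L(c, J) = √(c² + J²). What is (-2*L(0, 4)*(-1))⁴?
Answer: 4096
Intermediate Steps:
L(c, J) = √(J² + c²)
(-2*L(0, 4)*(-1))⁴ = (-2*√(4² + 0²)*(-1))⁴ = (-2*√(16 + 0)*(-1))⁴ = (-2*√16*(-1))⁴ = (-2*4*(-1))⁴ = (-8*(-1))⁴ = 8⁴ = 4096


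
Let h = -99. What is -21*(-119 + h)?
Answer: 4578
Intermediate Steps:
-21*(-119 + h) = -21*(-119 - 99) = -21*(-218) = 4578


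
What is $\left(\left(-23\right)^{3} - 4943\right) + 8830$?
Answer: $-8280$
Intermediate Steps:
$\left(\left(-23\right)^{3} - 4943\right) + 8830 = \left(-12167 - 4943\right) + 8830 = -17110 + 8830 = -8280$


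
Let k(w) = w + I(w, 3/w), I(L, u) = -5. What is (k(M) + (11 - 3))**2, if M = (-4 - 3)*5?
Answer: 1024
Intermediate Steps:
M = -35 (M = -7*5 = -35)
k(w) = -5 + w (k(w) = w - 5 = -5 + w)
(k(M) + (11 - 3))**2 = ((-5 - 35) + (11 - 3))**2 = (-40 + 8)**2 = (-32)**2 = 1024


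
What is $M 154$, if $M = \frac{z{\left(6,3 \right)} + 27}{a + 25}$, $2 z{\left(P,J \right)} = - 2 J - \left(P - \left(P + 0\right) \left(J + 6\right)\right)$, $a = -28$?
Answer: $-2464$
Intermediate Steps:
$z{\left(P,J \right)} = - J - \frac{P}{2} + \frac{P \left(6 + J\right)}{2}$ ($z{\left(P,J \right)} = \frac{- 2 J - \left(P - \left(P + 0\right) \left(J + 6\right)\right)}{2} = \frac{- 2 J + \left(P \left(6 + J\right) - P\right)}{2} = \frac{- 2 J + \left(- P + P \left(6 + J\right)\right)}{2} = \frac{- P - 2 J + P \left(6 + J\right)}{2} = - J - \frac{P}{2} + \frac{P \left(6 + J\right)}{2}$)
$M = -16$ ($M = \frac{\left(\left(-1\right) 3 + \frac{5}{2} \cdot 6 + \frac{1}{2} \cdot 3 \cdot 6\right) + 27}{-28 + 25} = \frac{\left(-3 + 15 + 9\right) + 27}{-3} = \left(21 + 27\right) \left(- \frac{1}{3}\right) = 48 \left(- \frac{1}{3}\right) = -16$)
$M 154 = \left(-16\right) 154 = -2464$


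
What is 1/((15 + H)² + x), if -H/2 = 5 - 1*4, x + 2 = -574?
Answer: -1/407 ≈ -0.0024570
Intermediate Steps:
x = -576 (x = -2 - 574 = -576)
H = -2 (H = -2*(5 - 1*4) = -2*(5 - 4) = -2*1 = -2)
1/((15 + H)² + x) = 1/((15 - 2)² - 576) = 1/(13² - 576) = 1/(169 - 576) = 1/(-407) = -1/407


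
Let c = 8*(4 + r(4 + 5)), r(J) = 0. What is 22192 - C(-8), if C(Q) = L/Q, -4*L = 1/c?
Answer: 22724607/1024 ≈ 22192.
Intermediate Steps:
c = 32 (c = 8*(4 + 0) = 8*4 = 32)
L = -1/128 (L = -¼/32 = -¼*1/32 = -1/128 ≈ -0.0078125)
C(Q) = -1/(128*Q)
22192 - C(-8) = 22192 - (-1)/(128*(-8)) = 22192 - (-1)*(-1)/(128*8) = 22192 - 1*1/1024 = 22192 - 1/1024 = 22724607/1024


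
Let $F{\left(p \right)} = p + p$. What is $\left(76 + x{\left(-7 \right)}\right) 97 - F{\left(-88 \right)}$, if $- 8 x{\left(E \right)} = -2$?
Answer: $\frac{30289}{4} \approx 7572.3$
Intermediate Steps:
$x{\left(E \right)} = \frac{1}{4}$ ($x{\left(E \right)} = \left(- \frac{1}{8}\right) \left(-2\right) = \frac{1}{4}$)
$F{\left(p \right)} = 2 p$
$\left(76 + x{\left(-7 \right)}\right) 97 - F{\left(-88 \right)} = \left(76 + \frac{1}{4}\right) 97 - 2 \left(-88\right) = \frac{305}{4} \cdot 97 - -176 = \frac{29585}{4} + 176 = \frac{30289}{4}$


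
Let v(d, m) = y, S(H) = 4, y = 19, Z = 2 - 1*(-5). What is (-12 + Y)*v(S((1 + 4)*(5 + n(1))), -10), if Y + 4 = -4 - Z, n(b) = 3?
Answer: -513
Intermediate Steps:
Z = 7 (Z = 2 + 5 = 7)
Y = -15 (Y = -4 + (-4 - 1*7) = -4 + (-4 - 7) = -4 - 11 = -15)
v(d, m) = 19
(-12 + Y)*v(S((1 + 4)*(5 + n(1))), -10) = (-12 - 15)*19 = -27*19 = -513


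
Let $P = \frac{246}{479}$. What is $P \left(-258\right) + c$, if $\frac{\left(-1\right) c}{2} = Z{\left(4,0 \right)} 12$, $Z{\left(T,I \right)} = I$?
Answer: $- \frac{63468}{479} \approx -132.5$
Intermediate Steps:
$P = \frac{246}{479}$ ($P = 246 \cdot \frac{1}{479} = \frac{246}{479} \approx 0.51357$)
$c = 0$ ($c = - 2 \cdot 0 \cdot 12 = \left(-2\right) 0 = 0$)
$P \left(-258\right) + c = \frac{246}{479} \left(-258\right) + 0 = - \frac{63468}{479} + 0 = - \frac{63468}{479}$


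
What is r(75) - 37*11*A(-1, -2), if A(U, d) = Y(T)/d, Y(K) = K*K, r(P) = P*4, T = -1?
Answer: 1007/2 ≈ 503.50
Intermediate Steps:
r(P) = 4*P
Y(K) = K²
A(U, d) = 1/d (A(U, d) = (-1)²/d = 1/d)
r(75) - 37*11*A(-1, -2) = 4*75 - 37*11/(-2) = 300 - 407*(-1)/2 = 300 - 1*(-407/2) = 300 + 407/2 = 1007/2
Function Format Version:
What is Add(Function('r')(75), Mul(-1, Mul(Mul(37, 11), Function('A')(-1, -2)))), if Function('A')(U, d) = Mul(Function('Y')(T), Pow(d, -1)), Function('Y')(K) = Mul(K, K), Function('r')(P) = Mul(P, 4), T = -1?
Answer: Rational(1007, 2) ≈ 503.50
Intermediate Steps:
Function('r')(P) = Mul(4, P)
Function('Y')(K) = Pow(K, 2)
Function('A')(U, d) = Pow(d, -1) (Function('A')(U, d) = Mul(Pow(-1, 2), Pow(d, -1)) = Mul(1, Pow(d, -1)) = Pow(d, -1))
Add(Function('r')(75), Mul(-1, Mul(Mul(37, 11), Function('A')(-1, -2)))) = Add(Mul(4, 75), Mul(-1, Mul(Mul(37, 11), Pow(-2, -1)))) = Add(300, Mul(-1, Mul(407, Rational(-1, 2)))) = Add(300, Mul(-1, Rational(-407, 2))) = Add(300, Rational(407, 2)) = Rational(1007, 2)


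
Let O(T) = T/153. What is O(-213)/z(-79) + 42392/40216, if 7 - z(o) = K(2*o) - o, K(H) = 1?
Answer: 20085094/18715521 ≈ 1.0732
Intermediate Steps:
z(o) = 6 + o (z(o) = 7 - (1 - o) = 7 + (-1 + o) = 6 + o)
O(T) = T/153 (O(T) = T*(1/153) = T/153)
O(-213)/z(-79) + 42392/40216 = ((1/153)*(-213))/(6 - 79) + 42392/40216 = -71/51/(-73) + 42392*(1/40216) = -71/51*(-1/73) + 5299/5027 = 71/3723 + 5299/5027 = 20085094/18715521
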